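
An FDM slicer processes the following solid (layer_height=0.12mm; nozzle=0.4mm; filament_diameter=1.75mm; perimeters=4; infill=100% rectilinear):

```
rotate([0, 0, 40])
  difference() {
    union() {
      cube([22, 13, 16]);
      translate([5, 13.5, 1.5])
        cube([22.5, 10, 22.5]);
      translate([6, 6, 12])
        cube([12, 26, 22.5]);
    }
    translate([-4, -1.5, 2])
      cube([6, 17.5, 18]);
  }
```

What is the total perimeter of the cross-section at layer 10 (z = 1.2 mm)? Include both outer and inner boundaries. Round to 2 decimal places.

At z = 1.2 mm: the cube (footprint 22×13) is included at this height (perimeter 70.00 mm); the cube at (5, 13.5) is not intersected at this z (z outside [1.5, 24]); the cube at (6, 6) is not intersected at this z (z outside [12, 34.5]); Merging all regions: only the 22×13 cube is present, so the union is just that shape — boundary = 70.00 mm; the cube at (-4, -1.5) is absent (z outside [2, 20]); After the difference (first − rest): none of the subtracted shapes is present at this height, so the result so far is unchanged — boundary = 70.00 mm; (whole slice rotated 40° about Z — lengths, areas and connectivity unchanged). Overall, the cross-section is a single solid region. Total boundary length (outer) = 70.00 mm.

70.00 mm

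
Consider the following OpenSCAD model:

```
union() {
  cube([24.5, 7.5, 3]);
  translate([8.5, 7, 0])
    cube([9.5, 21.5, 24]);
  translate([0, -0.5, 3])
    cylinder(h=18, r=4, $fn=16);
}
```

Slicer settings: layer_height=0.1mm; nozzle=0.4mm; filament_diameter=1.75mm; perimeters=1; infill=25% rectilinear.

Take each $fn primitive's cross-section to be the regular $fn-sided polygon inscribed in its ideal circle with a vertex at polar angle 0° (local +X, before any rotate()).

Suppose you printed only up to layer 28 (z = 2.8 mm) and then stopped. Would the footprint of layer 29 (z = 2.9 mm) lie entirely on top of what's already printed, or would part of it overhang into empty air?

Compare the two slices. At z = 2.8: the 24.5×7.5 cube contributes its full rectangle (area 183.75 mm²); the 9.5×21.5 cube at (8.5, 7) contributes its full rectangle (area 204.25 mm²); the cylinder at (0, -0.5) is absent (z outside [3, 21]); Taking the union: the regions partially overlap — summed areas 388.00 mm² minus the doubly-counted overlap 4.75 mm² gives 383.25 mm² — area = 383.25 mm². At z = 2.9: the cube (footprint 24.5×7.5) is included at this height (area 183.75 mm²); the 9.5×21.5 cube at (8.5, 7) contributes its full rectangle (area 204.25 mm²); the cylinder at (0, -0.5) is absent (z outside [3, 21]); Combining (union): the regions partially overlap — summed areas 388.00 mm² minus the doubly-counted overlap 4.75 mm² gives 383.25 mm² — area = 383.25 mm². Checking containment: the cross-section at z = 2.9 is a subset of the cross-section at z = 2.8.

entirely on top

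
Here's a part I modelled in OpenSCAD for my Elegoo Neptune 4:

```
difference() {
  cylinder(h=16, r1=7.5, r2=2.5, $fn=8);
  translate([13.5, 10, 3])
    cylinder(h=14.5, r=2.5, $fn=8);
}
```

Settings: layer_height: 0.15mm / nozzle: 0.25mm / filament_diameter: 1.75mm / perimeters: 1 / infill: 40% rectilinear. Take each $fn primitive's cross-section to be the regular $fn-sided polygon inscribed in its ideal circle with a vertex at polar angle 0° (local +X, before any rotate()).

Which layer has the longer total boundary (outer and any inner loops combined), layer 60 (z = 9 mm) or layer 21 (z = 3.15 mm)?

layer 21 (z = 3.15 mm)

Layer 60 (z = 9): the cone contributes a regular 8-gon of circumradius 4.688 (interpolated between r1=7.5 and r2=2.5 at t=0.562) (perimeter = 2·8·4.688·sin(180°/8) = 28.70 mm); the r=2.5 cylinder at (13.5, 10) gives a regular 8-gon of circumradius 2.5 (constant along its height) (perimeter = 2·8·2.500·sin(180°/8) = 15.31 mm); After the difference (first − rest): starting from the cone, the r=2.5 cylinder at (13.5, 10) misses the remaining region (no effect) — boundary = 28.70 mm. So its perimeter = 28.70 mm. Layer 21 (z = 3.15): the cone: at t=0.197 of its height the radius interpolates to r₁+(r₂−r₁)t = 6.516, giving a regular 8-gon of that circumradius (perimeter = 2·8·6.516·sin(180°/8) = 39.89 mm); the cylinder at (13.5, 10): section is a regular 8-gon, circumradius r=2.5 (perimeter = 2·8·2.500·sin(180°/8) = 15.31 mm); After the difference (first − rest): starting from the cone, the r=2.5 cylinder at (13.5, 10) misses the remaining region (no effect) — boundary = 39.89 mm. So its perimeter = 39.89 mm. Layer 21 is larger (39.89 vs 28.70 mm).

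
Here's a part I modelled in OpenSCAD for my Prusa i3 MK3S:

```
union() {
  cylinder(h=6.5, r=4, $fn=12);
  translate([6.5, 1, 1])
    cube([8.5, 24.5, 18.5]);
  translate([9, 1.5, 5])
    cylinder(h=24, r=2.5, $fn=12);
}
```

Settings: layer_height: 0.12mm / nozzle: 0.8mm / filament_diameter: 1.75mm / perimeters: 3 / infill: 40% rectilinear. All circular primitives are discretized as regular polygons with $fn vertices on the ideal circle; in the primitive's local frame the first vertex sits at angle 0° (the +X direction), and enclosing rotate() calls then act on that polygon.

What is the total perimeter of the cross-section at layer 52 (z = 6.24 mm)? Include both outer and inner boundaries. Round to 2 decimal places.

At z = 6.24 mm: the cylinder: section is a regular 12-gon, circumradius r=4 (perimeter = 2·12·4.000·sin(180°/12) = 24.85 mm); the 8.5×24.5 cube at (6.5, 1) contributes its full rectangle (perimeter 66.00 mm); the r=2.5 cylinder at (9, 1.5) gives a regular 12-gon of circumradius 2.5 (constant along its height) (perimeter = 2·12·2.500·sin(180°/12) = 15.53 mm); Combining (union): the regions partially overlap (shared area 11.81 mm²), so the edge portions inside another operand are dropped and the merged outline is re-measured after clipping — boundary = 92.84 mm. Overall, the cross-section has 2 separate islands. Total boundary length (outer) = 92.84 mm.

92.84 mm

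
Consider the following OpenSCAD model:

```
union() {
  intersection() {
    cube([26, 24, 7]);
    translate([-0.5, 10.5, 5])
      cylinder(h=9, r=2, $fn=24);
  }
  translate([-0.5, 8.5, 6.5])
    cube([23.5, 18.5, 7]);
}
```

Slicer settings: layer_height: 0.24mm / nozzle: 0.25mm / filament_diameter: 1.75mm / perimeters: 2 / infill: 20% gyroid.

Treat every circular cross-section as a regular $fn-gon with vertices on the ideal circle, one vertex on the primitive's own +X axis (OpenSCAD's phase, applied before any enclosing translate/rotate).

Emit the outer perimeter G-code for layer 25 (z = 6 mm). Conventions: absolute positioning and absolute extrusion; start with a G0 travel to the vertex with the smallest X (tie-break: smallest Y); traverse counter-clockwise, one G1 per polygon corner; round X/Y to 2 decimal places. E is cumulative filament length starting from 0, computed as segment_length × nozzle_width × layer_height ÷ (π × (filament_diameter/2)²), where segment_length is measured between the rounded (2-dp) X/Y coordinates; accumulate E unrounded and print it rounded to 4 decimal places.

G0 X0.00 Y8.57 Z6.00
G1 X0.02 Y8.57 E0.0005
G1 X0.50 Y8.77 E0.0135
G1 X0.91 Y9.09 E0.0264
G1 X1.23 Y9.50 E0.0394
G1 X1.43 Y9.98 E0.0524
G1 X1.50 Y10.50 E0.0655
G1 X1.43 Y11.02 E0.0786
G1 X1.23 Y11.50 E0.0915
G1 X0.91 Y11.91 E0.1045
G1 X0.50 Y12.23 E0.1175
G1 X0.02 Y12.43 E0.1305
G1 X0.00 Y12.43 E0.1310
G1 X0.00 Y8.57 E0.2272

At z = 6 mm: the cube (footprint 26×24) is included at this height; the r=2 cylinder at (-0.5, 10.5) gives a regular 24-gon of circumradius 2 (constant along its height); Keeping only the common overlap: the r=2 cylinder at (-0.5, 10.5) partially overlaps the 26×24 cube; clipping to the common part keeps 4.24 mm² — 1 connected region; the cube at (-0.5, 8.5) is not intersected at this z (z outside [6.5, 13.5]); Taking the union: only the result so far is present, so the union is just that shape — 1 connected region. The outline is a single polygon with 13 vertices. Extrusion per mm of travel: 0.25 × 0.24 / (π × 0.875²) = 0.024945. Accumulating E over each segment gives final E = 0.2272.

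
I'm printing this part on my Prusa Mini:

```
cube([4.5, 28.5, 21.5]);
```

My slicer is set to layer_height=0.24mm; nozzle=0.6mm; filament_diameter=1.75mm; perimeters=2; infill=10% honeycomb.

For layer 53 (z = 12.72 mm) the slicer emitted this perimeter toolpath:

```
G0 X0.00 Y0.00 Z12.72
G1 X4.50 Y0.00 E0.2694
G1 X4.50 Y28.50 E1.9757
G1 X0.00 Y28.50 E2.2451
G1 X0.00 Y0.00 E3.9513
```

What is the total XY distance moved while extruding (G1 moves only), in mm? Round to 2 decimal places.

66.00 mm

Sum the Euclidean lengths of each G1 segment: total = 66.00 mm.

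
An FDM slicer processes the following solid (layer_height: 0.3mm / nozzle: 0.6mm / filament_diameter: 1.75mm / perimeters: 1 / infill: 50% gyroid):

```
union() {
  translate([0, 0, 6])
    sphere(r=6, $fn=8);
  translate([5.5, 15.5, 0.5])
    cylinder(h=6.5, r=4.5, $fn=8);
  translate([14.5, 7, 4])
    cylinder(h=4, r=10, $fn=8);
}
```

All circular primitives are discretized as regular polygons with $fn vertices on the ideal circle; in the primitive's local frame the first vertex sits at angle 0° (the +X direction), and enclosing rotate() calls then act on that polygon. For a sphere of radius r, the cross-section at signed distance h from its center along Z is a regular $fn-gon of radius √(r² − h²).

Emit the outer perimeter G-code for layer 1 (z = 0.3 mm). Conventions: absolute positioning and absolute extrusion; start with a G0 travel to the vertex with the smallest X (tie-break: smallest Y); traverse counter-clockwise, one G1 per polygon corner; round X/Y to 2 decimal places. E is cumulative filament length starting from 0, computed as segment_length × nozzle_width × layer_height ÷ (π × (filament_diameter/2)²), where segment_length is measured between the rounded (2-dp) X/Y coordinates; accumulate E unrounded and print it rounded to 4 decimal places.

At z = 0.3 mm: the r=6 sphere contributes a regular 8-gon of circumradius √(6²−5.7²) = 1.873; the cylinder at (5.5, 15.5) is not intersected at this z (z outside [0.5, 7]); the cylinder at (14.5, 7) is not intersected at this z (z outside [4, 8]); Combining (union): only the r=6 sphere is present, so the union is just that shape — 1 connected region. The outline is a single polygon with 8 vertices. Extrusion per mm of travel: 0.6 × 0.3 / (π × 0.875²) = 0.074835. Accumulating E over each segment gives final E = 0.8561.

G0 X-1.87 Y0.00 Z0.30
G1 X-1.32 Y-1.32 E0.1070
G1 X0.00 Y-1.87 E0.2140
G1 X1.32 Y-1.32 E0.3210
G1 X1.87 Y0.00 E0.4281
G1 X1.32 Y1.32 E0.5351
G1 X0.00 Y1.87 E0.6421
G1 X-1.32 Y1.32 E0.7491
G1 X-1.87 Y0.00 E0.8561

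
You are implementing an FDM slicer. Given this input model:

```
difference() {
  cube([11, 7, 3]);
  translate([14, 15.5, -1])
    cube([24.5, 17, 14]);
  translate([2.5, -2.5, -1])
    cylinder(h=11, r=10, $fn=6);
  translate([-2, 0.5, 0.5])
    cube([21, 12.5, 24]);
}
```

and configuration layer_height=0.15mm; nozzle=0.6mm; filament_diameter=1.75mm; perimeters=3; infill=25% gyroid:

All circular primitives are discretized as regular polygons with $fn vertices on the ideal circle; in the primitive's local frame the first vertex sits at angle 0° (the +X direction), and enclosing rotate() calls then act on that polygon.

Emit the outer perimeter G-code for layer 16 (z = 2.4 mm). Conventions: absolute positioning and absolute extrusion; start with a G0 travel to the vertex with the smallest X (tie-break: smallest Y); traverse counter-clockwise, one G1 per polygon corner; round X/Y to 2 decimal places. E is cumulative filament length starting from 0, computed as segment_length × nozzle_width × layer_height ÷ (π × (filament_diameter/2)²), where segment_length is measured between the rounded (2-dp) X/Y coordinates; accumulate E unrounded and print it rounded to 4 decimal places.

At z = 2.4 mm: the cube is present — its section is the full 11×7 rectangle; the cube at (14, 15.5) is present — its section is the full 24.5×17 rectangle; the cylinder at (2.5, -2.5): section is a regular 6-gon, circumradius r=10; the 21×12.5 cube at (-2, 0.5) contributes its full rectangle; After the difference (first − rest): starting from the 11×7 cube, the 24.5×17 cube at (14, 15.5) misses the remaining region (no effect); the r=10 cylinder at (2.5, -2.5) partially overlaps it — only the 57.15 mm² overlap (of its 259.81 mm²) is removed, clipping the outline; the 21×12.5 cube at (-2, 0.5) partially overlaps it — only the 19.80 mm² overlap (of its 262.50 mm²) is removed, clipping the outline — 1 connected region. The outline is a single polygon with 3 vertices. Extrusion per mm of travel: 0.6 × 0.15 / (π × 0.875²) = 0.037418. Accumulating E over each segment gives final E = 0.0408.

G0 X10.77 Y0.50 Z2.40
G1 X11.00 Y0.10 E0.0173
G1 X11.00 Y0.50 E0.0322
G1 X10.77 Y0.50 E0.0408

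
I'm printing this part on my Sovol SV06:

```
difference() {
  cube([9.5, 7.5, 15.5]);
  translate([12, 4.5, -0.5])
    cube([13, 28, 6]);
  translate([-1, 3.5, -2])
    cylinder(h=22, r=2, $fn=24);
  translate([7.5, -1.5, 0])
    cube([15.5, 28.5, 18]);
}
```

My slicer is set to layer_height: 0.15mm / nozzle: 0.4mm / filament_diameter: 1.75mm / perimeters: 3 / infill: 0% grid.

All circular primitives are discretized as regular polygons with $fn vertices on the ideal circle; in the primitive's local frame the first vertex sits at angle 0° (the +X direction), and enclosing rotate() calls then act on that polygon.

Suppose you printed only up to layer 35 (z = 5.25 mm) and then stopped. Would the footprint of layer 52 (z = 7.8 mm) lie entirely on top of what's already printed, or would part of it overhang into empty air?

entirely on top

Compare the two slices. At z = 5.25: the cube (footprint 9.5×7.5) is included at this height (area 71.25 mm²); the 13×28 cube at (12, 4.5) contributes its full rectangle (area 364.00 mm²); the r=2 cylinder at (-1, 3.5) gives a regular 24-gon of circumradius 2 (constant along its height) (area = (24/2)·2.000²·sin(360°/24) = 12.42 mm²); the cube at (7.5, -1.5) (footprint 15.5×28.5) is included at this height (area 441.75 mm²); After the difference (first − rest): starting from the 9.5×7.5 cube (71.25 mm²), the 13×28 cube at (12, 4.5) misses the remaining region (no effect); the r=2 cylinder at (-1, 3.5) partially overlaps it — only the 2.41 mm² overlap (of its 12.42 mm²) is removed, clipping the outline; the 15.5×28.5 cube at (7.5, -1.5) partially overlaps it — only the 15.00 mm² overlap (of its 441.75 mm²) is removed, clipping the outline — area = 53.84 mm². At z = 7.8: the 9.5×7.5 cube contributes its full rectangle (area 71.25 mm²); the cube at (12, 4.5) is absent (z outside [-0.5, 5.5]); the r=2 cylinder at (-1, 3.5) contributes a regular 24-gon of circumradius 2 (area = (24/2)·2.000²·sin(360°/24) = 12.42 mm²); the cube at (7.5, -1.5) (footprint 15.5×28.5) is included at this height (area 441.75 mm²); Subtracting the remaining from the first: starting from the 9.5×7.5 cube (71.25 mm²), the r=2 cylinder at (-1, 3.5) partially overlaps it — only the 2.41 mm² overlap (of its 12.42 mm²) is removed, clipping the outline; the 15.5×28.5 cube at (7.5, -1.5) partially overlaps it — only the 15.00 mm² overlap (of its 441.75 mm²) is removed, clipping the outline — area = 53.84 mm². Checking containment: the cross-section at z = 7.8 is a subset of the cross-section at z = 5.25.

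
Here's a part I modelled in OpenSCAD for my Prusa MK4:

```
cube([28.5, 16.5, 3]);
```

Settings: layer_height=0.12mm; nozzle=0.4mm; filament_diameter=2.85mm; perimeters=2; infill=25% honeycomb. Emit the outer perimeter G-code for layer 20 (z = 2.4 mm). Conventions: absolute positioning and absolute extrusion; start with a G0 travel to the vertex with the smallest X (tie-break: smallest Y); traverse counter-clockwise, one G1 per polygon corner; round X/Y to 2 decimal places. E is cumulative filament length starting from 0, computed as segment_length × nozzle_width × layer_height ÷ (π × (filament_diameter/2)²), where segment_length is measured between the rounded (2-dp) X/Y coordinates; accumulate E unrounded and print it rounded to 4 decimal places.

At z = 2.4 mm: the cube (footprint 28.5×16.5) is included at this height. The outline is a single polygon with 4 vertices. Extrusion per mm of travel: 0.4 × 0.12 / (π × 1.425²) = 0.007524. Accumulating E over each segment gives final E = 0.6772.

G0 X0.00 Y0.00 Z2.40
G1 X28.50 Y0.00 E0.2144
G1 X28.50 Y16.50 E0.3386
G1 X0.00 Y16.50 E0.5530
G1 X0.00 Y0.00 E0.6772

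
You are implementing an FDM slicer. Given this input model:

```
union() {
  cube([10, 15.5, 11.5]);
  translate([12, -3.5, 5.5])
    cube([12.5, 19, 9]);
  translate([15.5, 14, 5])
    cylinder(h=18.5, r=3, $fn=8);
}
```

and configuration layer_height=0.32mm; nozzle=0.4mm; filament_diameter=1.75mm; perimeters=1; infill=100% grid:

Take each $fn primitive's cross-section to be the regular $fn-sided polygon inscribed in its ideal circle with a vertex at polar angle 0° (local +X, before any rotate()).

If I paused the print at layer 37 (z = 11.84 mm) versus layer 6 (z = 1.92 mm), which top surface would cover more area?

Layer 37 (z = 11.84): the cube is absent (z outside [0, 11.5]); the cube at (12, -3.5) is present — its section is the full 12.5×19 rectangle (area 237.50 mm²); the r=3 cylinder at (15.5, 14) gives a regular 8-gon of circumradius 3 (constant along its height) (area = (8/2)·3.000²·sin(360°/8) = 25.46 mm²); Taking the union: the regions partially overlap — summed areas 262.96 mm² minus the doubly-counted overlap 20.80 mm² gives 242.16 mm² — area = 242.16 mm². So its area = 242.16 mm². Layer 6 (z = 1.92): the cube is present — its section is the full 10×15.5 rectangle (area 155.00 mm²); the cube at (12, -3.5) is not intersected at this z (z outside [5.5, 14.5]); the cylinder at (15.5, 14) is absent (z outside [5, 23.5]); Merging all regions: only the 10×15.5 cube is present, so the union is just that shape — area = 155.00 mm². So its area = 155.00 mm². Layer 37 is larger (242.16 vs 155.00 mm²).

layer 37 (z = 11.84 mm)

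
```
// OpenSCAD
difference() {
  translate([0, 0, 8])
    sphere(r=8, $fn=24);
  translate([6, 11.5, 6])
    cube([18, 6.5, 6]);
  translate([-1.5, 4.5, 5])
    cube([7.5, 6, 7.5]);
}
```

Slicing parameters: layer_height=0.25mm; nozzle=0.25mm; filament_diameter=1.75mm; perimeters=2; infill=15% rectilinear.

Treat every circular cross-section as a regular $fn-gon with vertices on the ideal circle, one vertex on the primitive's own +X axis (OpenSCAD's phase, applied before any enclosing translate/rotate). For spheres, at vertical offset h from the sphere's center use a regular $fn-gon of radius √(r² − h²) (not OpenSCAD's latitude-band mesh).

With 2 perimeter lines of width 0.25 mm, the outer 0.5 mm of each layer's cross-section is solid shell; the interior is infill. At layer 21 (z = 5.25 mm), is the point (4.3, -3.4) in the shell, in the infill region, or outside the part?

infill

At z = 5.25 mm: the sphere: section is a regular 24-gon, circumradius = √(r²−h²) = √(8²−2.75²) = 7.512; the cube at (6, 11.5) does not reach this height (z outside [6, 12]); the cube at (-1.5, 4.5) is present — its section is the full 7.5×6 rectangle; Subtracting the remaining from the first: starting from the r=8 sphere, the 7.5×6 cube at (-1.5, 4.5) partially overlaps it — only the 16.74 mm² overlap (of its 45.00 mm²) is removed, clipping the outline — 1 connected region. Overall, the cross-section is a single solid region. The nearest boundary edge runs (6.51, -3.76)→(5.31, -5.31); distance from the point to it = 1.97 mm. The point is inside the cross-section and 1.97 mm from the nearest boundary — more than the 0.5 mm shell width (2 × 0.25), so it's in the infill interior.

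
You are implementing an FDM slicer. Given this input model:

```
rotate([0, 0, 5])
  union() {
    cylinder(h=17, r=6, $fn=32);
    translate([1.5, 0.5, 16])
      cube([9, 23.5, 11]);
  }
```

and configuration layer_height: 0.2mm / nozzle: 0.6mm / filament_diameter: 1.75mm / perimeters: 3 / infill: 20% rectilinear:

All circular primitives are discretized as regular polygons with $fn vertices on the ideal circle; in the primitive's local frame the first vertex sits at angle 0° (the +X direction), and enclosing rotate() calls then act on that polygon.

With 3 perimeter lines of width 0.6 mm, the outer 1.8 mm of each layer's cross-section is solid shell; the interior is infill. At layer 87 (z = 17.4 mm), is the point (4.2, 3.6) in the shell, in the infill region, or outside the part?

infill

At z = 17.4 mm: the cylinder does not reach this height (z outside [0, 17]); the cube at (1.5, 0.5) (footprint 9×23.5) is included at this height; Combining (union): only the 9×23.5 cube at (1.5, 0.5) is present, so the union is just that shape — 1 connected region; (rotated 5° about Z; rotation is an isometry so areas/perimeters/island counts are preserved). Overall, the cross-section is a single solid region. Undo the 5° rotation: the query point maps to (4.498, 3.220) in the un-rotated model frame. The nearest boundary edge runs (1.50, 0.50)→(10.50, 0.50); distance from the point to it = 2.72 mm. The point is inside the cross-section and 2.72 mm from the nearest boundary — more than the 1.8 mm shell width (3 × 0.6), so it's in the infill interior.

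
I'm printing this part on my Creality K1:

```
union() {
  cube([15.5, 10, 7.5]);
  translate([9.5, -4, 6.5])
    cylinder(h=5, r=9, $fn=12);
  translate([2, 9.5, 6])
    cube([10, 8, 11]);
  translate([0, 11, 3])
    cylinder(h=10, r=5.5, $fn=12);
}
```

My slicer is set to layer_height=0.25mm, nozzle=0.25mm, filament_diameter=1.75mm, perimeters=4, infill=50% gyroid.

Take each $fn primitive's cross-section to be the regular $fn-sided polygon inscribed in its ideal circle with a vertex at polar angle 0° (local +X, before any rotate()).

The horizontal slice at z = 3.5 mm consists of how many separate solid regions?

At z = 3.5 mm: the cube (footprint 15.5×10) is included at this height; the cylinder at (9.5, -4) is not intersected at this z (z outside [6.5, 11.5]); the cube at (2, 9.5) is absent (z outside [6, 17]); the r=5.5 cylinder at (0, 11) contributes a regular 12-gon of circumradius 5.5; Taking the union: the regions partially overlap (shared area 17.32 mm²), so overlapping operands fuse into one piece — 1 connected region. The result has 1 disconnected region.

1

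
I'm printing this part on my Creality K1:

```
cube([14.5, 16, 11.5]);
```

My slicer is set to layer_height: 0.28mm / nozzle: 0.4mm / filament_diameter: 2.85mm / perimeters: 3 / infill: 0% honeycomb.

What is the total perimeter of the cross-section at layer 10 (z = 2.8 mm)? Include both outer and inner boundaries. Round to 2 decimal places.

At z = 2.8 mm: the cube is present — its section is the full 14.5×16 rectangle (perimeter 61.00 mm). Overall, the cross-section is a single solid region. Total boundary length (outer) = 61.00 mm.

61.00 mm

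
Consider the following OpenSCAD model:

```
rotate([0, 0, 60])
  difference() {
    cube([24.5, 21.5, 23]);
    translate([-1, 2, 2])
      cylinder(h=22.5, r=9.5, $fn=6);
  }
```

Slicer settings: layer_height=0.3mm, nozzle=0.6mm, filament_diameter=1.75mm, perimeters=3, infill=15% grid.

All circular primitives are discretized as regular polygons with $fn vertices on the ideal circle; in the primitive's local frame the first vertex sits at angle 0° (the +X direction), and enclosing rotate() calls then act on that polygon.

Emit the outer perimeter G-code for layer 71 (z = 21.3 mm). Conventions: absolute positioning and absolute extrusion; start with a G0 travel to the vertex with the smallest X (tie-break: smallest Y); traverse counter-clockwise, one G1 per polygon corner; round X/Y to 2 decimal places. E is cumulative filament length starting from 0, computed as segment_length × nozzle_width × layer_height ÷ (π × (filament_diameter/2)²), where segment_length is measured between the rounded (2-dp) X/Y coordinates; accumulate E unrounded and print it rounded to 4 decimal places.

G0 X-18.62 Y10.75 Z21.30
G1 X-8.86 Y5.11 E0.8436
G1 X-6.98 Y8.36 E1.1245
G1 X2.52 Y8.36 E1.8355
G1 X3.67 Y6.36 E2.0081
G1 X12.25 Y21.22 E3.2922
G1 X-6.37 Y31.97 E4.9012
G1 X-18.62 Y10.75 E6.7349

At z = 21.3 mm: the cube (footprint 24.5×21.5) is included at this height; the r=9.5 cylinder at (-1, 2) gives a regular 6-gon of circumradius 9.5 (constant along its height); After the difference (first − rest): starting from the 24.5×21.5 cube, the r=9.5 cylinder at (-1, 2) partially overlaps it — only the 66.24 mm² overlap (of its 234.48 mm²) is removed, clipping the outline — 1 connected region; (rotated 60° about Z; rotation is an isometry so areas/perimeters/island counts are preserved). The outline is a single polygon with 7 vertices. Extrusion per mm of travel: 0.6 × 0.3 / (π × 0.875²) = 0.074835. Accumulating E over each segment gives final E = 6.7349.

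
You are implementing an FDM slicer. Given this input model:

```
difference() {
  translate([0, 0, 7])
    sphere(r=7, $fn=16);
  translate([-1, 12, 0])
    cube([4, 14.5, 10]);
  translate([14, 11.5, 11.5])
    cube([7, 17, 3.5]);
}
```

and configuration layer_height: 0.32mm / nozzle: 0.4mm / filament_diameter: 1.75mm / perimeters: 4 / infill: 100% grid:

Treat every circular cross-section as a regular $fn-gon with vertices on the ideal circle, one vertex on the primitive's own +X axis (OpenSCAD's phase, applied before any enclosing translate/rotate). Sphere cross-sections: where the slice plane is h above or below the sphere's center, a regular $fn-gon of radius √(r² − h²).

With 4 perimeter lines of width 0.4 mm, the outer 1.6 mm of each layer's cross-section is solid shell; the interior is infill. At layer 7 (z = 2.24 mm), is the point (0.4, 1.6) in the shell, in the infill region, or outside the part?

At z = 2.24 mm: the r=7 sphere slices to a regular 16-gon of circumradius 5.132 (√(r²−h²) with h=4.76 from center); the cube at (-1, 12) is present — its section is the full 4×14.5 rectangle; the cube at (14, 11.5) is not intersected at this z (z outside [11.5, 15]); Taking the first minus the rest: starting from the r=7 sphere, the 4×14.5 cube at (-1, 12) misses the remaining region (no effect) — 1 connected region. Overall, the cross-section is a single solid region. The nearest boundary edge runs (0.00, 5.13)→(1.96, 4.74); distance from the point to it = 3.39 mm. The point is inside the cross-section and 3.39 mm from the nearest boundary — more than the 1.6 mm shell width (4 × 0.4), so it's in the infill interior.

infill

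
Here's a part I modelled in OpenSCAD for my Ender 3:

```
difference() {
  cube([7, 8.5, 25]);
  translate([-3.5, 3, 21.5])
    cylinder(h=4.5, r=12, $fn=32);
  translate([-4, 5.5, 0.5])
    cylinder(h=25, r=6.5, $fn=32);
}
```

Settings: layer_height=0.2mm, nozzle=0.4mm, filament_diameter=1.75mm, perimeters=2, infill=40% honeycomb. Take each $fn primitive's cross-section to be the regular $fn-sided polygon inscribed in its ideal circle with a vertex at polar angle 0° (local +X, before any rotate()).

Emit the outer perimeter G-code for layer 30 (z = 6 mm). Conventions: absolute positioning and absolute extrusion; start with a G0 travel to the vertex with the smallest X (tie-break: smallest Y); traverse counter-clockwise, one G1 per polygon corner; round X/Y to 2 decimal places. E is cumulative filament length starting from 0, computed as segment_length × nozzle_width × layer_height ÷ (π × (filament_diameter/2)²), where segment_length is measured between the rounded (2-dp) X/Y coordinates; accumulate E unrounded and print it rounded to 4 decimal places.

At z = 6 mm: the cube (footprint 7×8.5) is included at this height; the cylinder at (-3.5, 3) is absent (z outside [21.5, 26]); the cylinder at (-4, 5.5): section is a regular 32-gon, circumradius r=6.5; Taking the first minus the rest: starting from the 7×8.5 cube, the r=6.5 cylinder at (-4, 5.5) partially overlaps it — only the 15.53 mm² overlap (of its 131.88 mm²) is removed, clipping the outline — 1 connected region. The outline is a single polygon with 12 vertices. Extrusion per mm of travel: 0.4 × 0.2 / (π × 0.875²) = 0.033260. Accumulating E over each segment gives final E = 1.0040.

G0 X0.00 Y0.00 Z6.00
G1 X7.00 Y0.00 E0.2328
G1 X7.00 Y8.50 E0.5155
G1 X1.73 Y8.50 E0.6908
G1 X2.01 Y7.99 E0.7102
G1 X2.38 Y6.77 E0.7526
G1 X2.50 Y5.50 E0.7950
G1 X2.38 Y4.23 E0.8374
G1 X2.01 Y3.01 E0.8798
G1 X1.40 Y1.89 E0.9222
G1 X0.60 Y0.90 E0.9646
G1 X0.00 Y0.41 E0.9903
G1 X0.00 Y0.00 E1.0040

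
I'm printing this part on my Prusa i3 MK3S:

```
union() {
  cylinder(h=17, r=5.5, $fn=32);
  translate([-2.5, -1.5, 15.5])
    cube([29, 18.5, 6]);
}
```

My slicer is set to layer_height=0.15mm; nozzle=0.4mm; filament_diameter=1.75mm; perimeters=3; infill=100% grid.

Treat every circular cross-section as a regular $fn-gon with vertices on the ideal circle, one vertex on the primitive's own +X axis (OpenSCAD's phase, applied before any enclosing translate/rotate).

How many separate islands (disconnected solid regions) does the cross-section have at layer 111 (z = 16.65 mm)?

At z = 16.65 mm: the r=5.5 cylinder contributes a regular 32-gon of circumradius 5.5; the cube at (-2.5, -1.5) is present — its section is the full 29×18.5 rectangle; Merging all regions: the regions partially overlap (shared area 48.69 mm²), so overlapping operands fuse into one piece — 1 connected region. Overall, the cross-section is a single solid region. Island count = 1.

1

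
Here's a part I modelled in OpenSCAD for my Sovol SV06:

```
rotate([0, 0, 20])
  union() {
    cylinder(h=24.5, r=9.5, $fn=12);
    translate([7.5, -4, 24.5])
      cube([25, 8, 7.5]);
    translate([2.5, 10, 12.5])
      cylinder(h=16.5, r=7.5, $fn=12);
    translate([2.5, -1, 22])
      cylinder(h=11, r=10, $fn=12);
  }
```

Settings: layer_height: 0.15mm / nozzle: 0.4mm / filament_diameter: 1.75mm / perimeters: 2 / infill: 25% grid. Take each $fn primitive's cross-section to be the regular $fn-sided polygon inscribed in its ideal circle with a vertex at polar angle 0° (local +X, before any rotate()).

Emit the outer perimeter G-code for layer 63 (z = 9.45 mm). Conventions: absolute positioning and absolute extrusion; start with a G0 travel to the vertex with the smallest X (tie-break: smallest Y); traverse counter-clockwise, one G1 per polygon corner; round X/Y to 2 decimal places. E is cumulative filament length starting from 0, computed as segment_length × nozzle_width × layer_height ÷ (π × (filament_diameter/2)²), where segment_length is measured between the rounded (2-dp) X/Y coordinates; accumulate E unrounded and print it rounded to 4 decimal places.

G0 X-9.36 Y1.65 Z9.45
G1 X-8.93 Y-3.25 E0.1227
G1 X-6.11 Y-7.28 E0.2454
G1 X-1.65 Y-9.36 E0.3682
G1 X3.25 Y-8.93 E0.4909
G1 X7.28 Y-6.11 E0.6136
G1 X9.36 Y-1.65 E0.7363
G1 X8.93 Y3.25 E0.8590
G1 X6.11 Y7.28 E0.9817
G1 X1.65 Y9.36 E1.1045
G1 X-3.25 Y8.93 E1.2272
G1 X-7.28 Y6.11 E1.3499
G1 X-9.36 Y1.65 E1.4726

At z = 9.45 mm: the r=9.5 cylinder contributes a regular 12-gon of circumradius 9.5; the cube at (7.5, -4) is not intersected at this z (z outside [24.5, 32]); the cylinder at (2.5, 10) does not reach this height (z outside [12.5, 29]); the cylinder at (2.5, -1) is not intersected at this z (z outside [22, 33]); Combining (union): only the r=9.5 cylinder is present, so the union is just that shape — 1 connected region; (rotated 20° about Z; rotation is an isometry so areas/perimeters/island counts are preserved). The outline is a single polygon with 12 vertices. Extrusion per mm of travel: 0.4 × 0.15 / (π × 0.875²) = 0.024945. Accumulating E over each segment gives final E = 1.4726.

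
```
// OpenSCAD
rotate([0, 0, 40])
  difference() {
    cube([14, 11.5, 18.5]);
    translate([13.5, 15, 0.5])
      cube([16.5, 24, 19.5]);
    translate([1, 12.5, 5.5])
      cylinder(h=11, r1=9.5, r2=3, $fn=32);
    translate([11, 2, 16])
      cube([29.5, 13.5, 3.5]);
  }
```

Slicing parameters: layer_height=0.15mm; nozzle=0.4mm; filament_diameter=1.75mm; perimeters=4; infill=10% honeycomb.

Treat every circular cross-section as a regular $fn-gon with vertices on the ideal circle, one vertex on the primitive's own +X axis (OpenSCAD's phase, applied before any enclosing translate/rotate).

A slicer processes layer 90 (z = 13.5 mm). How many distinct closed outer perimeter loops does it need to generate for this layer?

At z = 13.5 mm: the 14×11.5 cube contributes its full rectangle; the cube at (13.5, 15) is present — its section is the full 16.5×24 rectangle; the cone at (1, 12.5): at t=0.727 of its height the radius interpolates to r₁+(r₂−r₁)t = 4.773, giving a regular 32-gon of that circumradius; the cube at (11, 2) is not intersected at this z (z outside [16, 19.5]); After the difference (first − rest): starting from the 14×11.5 cube, the 16.5×24 cube at (13.5, 15) misses the remaining region (no effect); the cone at (1, 12.5) partially overlaps it — only the 16.78 mm² overlap (of its 71.10 mm²) is removed, clipping the outline — 1 connected region; (rotated 40° about Z; rotation is an isometry so areas/perimeters/island counts are preserved). The result has 1 disconnected region.

1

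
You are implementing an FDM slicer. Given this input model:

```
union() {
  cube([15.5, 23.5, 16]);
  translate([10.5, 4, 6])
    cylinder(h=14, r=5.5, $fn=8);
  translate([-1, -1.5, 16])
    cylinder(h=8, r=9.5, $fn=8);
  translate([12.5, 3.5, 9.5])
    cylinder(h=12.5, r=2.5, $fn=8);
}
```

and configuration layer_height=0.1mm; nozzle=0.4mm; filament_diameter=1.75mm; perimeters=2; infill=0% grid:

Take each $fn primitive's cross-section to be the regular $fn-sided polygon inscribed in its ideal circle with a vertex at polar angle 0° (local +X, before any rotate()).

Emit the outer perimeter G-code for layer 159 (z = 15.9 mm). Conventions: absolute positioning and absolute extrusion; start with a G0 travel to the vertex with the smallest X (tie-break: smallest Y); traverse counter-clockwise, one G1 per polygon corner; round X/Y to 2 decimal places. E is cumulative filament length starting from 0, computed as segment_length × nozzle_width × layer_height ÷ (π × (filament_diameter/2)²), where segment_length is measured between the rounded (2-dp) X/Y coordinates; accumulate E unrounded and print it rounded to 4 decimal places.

G0 X0.00 Y0.00 Z15.90
G1 X6.88 Y0.00 E0.1144
G1 X10.50 Y-1.50 E0.1796
G1 X14.12 Y0.00 E0.2447
G1 X15.50 Y0.00 E0.2677
G1 X15.50 Y2.79 E0.3141
G1 X16.00 Y4.00 E0.3359
G1 X15.50 Y5.21 E0.3576
G1 X15.50 Y23.50 E0.6618
G1 X0.00 Y23.50 E0.9196
G1 X0.00 Y0.00 E1.3104

At z = 15.9 mm: the cube (footprint 15.5×23.5) is included at this height; the cylinder at (10.5, 4): section is a regular 8-gon, circumradius r=5.5; the cylinder at (-1, -1.5) is absent (z outside [16, 24]); the r=2.5 cylinder at (12.5, 3.5) contributes a regular 8-gon of circumradius 2.5; Merging all regions: the regions partially overlap (shared area 97.20 mm²), so overlapping operands fuse into one piece — 1 connected region. The outline is a single polygon with 10 vertices. Extrusion per mm of travel: 0.4 × 0.1 / (π × 0.875²) = 0.016630. Accumulating E over each segment gives final E = 1.3104.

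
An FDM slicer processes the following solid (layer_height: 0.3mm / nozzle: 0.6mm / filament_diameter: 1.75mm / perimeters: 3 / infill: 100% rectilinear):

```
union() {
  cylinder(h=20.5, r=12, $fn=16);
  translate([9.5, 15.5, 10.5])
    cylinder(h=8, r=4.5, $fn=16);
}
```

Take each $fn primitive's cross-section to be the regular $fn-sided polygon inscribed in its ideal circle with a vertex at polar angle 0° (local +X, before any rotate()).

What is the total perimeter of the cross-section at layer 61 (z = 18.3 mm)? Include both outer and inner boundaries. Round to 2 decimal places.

At z = 18.3 mm: the r=12 cylinder gives a regular 16-gon of circumradius 12 (constant along its height) (perimeter = 2·16·12.000·sin(180°/16) = 74.91 mm); the r=4.5 cylinder at (9.5, 15.5) gives a regular 16-gon of circumradius 4.5 (constant along its height) (perimeter = 2·16·4.500·sin(180°/16) = 28.09 mm); Taking the union: the 2 present regions are separate (no shared area or edge), so areas and boundary lengths simply add and each stays a separate island — boundary = 103.01 mm. Overall, the cross-section has 2 separate islands. Total boundary length (outer) = 103.01 mm.

103.01 mm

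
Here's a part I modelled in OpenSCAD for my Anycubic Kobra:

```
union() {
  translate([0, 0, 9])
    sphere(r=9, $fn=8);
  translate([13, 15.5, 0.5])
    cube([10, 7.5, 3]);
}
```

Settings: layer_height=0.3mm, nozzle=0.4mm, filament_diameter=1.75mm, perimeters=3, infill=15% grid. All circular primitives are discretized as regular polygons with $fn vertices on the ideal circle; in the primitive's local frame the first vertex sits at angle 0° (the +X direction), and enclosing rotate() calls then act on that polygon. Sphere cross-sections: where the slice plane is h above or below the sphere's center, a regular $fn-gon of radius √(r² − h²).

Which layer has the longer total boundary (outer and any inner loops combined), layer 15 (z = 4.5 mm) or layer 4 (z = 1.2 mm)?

Layer 15 (z = 4.5): the r=9 sphere contributes a regular 8-gon of circumradius √(9²−4.5²) = 7.794 (perimeter = 2·8·7.794·sin(180°/8) = 47.72 mm); the cube at (13, 15.5) does not reach this height (z outside [0.5, 3.5]); Taking the union: only the r=9 sphere is present, so the union is just that shape — boundary = 47.72 mm. So its perimeter = 47.72 mm. Layer 4 (z = 1.2): the r=9 sphere contributes a regular 8-gon of circumradius √(9²−7.8²) = 4.490 (perimeter = 2·8·4.490·sin(180°/8) = 27.49 mm); the 10×7.5 cube at (13, 15.5) contributes its full rectangle (perimeter 35.00 mm); Merging all regions: the 2 present regions are separate (no shared area or edge), so areas and boundary lengths simply add and each stays a separate island — boundary = 62.49 mm. So its perimeter = 62.49 mm. Layer 4 is larger (62.49 vs 47.72 mm).

layer 4 (z = 1.2 mm)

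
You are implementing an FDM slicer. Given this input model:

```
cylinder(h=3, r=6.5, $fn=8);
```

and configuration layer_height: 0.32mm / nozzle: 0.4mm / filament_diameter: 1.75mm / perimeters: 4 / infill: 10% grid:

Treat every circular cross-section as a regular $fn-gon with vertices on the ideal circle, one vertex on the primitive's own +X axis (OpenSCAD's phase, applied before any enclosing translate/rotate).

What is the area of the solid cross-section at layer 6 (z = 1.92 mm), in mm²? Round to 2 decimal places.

At z = 1.92 mm: the r=6.5 cylinder contributes a regular 8-gon of circumradius 6.5 (area = (8/2)·6.500²·sin(360°/8) = 119.50 mm²). Overall, the cross-section is a single solid region. Net area = 119.50 mm².

119.50 mm²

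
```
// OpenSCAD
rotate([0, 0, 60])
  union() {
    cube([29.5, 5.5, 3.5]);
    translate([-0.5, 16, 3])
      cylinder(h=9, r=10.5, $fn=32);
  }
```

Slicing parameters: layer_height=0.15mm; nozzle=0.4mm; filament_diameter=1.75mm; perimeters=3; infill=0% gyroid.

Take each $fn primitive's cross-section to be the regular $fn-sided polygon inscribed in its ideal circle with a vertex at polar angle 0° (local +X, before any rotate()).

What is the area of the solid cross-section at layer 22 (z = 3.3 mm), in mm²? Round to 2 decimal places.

506.39 mm²

At z = 3.3 mm: the cube (footprint 29.5×5.5) is included at this height (area 162.25 mm²); the r=10.5 cylinder at (-0.5, 16) contributes a regular 32-gon of circumradius 10.5 (area = (32/2)·10.500²·sin(360°/32) = 344.14 mm²); Taking the union: the 2 present regions are separate (no shared area or edge), so areas and boundary lengths simply add and each stays a separate island — area = 506.39 mm²; (whole slice rotated 60° about Z — lengths, areas and connectivity unchanged). Overall, the cross-section has 2 separate islands. Net area = 506.39 mm².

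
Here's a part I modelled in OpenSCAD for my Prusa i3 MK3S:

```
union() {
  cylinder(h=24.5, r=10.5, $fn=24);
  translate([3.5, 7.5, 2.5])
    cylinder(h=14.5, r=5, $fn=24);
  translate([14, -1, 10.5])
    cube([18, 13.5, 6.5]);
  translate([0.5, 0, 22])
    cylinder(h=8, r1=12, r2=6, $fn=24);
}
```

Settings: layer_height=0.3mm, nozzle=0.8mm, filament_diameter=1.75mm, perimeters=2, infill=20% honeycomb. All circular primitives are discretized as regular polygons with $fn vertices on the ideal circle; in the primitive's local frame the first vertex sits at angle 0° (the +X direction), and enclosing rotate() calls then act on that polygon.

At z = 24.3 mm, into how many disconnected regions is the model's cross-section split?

At z = 24.3 mm: the r=10.5 cylinder gives a regular 24-gon of circumradius 10.5 (constant along its height); the cylinder at (3.5, 7.5) is absent (z outside [2.5, 17]); the cube at (14, -1) is absent (z outside [10.5, 17]); the cone at (0.5, 0) contributes a regular 24-gon of circumradius 10.275 (interpolated between r1=12 and r2=6 at t=0.288); Taking the union: the regions partially overlap (shared area 323.75 mm²), so overlapping operands fuse into one piece — 1 connected region. The result has 1 disconnected region.

1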